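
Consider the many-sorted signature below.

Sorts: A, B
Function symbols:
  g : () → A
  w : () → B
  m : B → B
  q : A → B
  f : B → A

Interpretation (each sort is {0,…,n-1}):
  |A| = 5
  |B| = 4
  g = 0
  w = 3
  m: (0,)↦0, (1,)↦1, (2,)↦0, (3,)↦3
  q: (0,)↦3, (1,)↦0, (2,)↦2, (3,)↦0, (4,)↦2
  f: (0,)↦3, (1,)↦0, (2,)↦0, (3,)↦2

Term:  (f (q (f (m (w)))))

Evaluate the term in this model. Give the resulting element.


value = 0

  w = 3
  (m (w)) = m(3,) = 3
  (f (m (w))) = f(3,) = 2
  (q (f (m (w)))) = q(2,) = 2
  (f (q (f (m (w))))) = f(2,) = 0


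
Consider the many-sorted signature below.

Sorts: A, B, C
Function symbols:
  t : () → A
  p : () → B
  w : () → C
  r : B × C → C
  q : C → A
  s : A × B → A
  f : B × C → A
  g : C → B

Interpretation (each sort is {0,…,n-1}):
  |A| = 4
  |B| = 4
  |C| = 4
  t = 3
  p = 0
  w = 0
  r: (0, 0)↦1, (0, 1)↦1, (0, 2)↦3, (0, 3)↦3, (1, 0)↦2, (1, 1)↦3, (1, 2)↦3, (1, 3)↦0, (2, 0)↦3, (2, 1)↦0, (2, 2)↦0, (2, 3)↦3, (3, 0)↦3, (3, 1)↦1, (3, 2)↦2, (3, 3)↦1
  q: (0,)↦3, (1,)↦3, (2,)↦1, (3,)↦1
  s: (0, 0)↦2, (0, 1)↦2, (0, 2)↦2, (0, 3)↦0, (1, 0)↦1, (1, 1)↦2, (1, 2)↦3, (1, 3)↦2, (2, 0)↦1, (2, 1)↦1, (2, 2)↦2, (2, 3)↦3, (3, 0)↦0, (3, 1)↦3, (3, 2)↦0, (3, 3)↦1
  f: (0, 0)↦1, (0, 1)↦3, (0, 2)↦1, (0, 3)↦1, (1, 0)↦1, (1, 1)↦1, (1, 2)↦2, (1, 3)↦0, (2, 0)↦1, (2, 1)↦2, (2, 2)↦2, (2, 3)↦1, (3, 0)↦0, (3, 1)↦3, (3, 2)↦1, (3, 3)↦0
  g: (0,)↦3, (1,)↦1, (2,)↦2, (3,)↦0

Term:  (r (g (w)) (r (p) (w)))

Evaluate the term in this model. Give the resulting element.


value = 1

  w = 0
  (g (w)) = g(0,) = 3
  p = 0
  w = 0
  (r (p) (w)) = r(0, 0) = 1
  (r (g (w)) (r (p) (w))) = r(3, 1) = 1


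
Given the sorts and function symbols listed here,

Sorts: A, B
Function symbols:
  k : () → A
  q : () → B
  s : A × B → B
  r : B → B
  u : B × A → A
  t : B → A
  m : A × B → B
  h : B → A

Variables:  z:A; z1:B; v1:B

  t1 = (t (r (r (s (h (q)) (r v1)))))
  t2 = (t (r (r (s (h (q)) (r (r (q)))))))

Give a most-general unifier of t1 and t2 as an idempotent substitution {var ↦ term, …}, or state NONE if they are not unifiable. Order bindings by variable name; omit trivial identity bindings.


{v1 ↦ (r (q))}


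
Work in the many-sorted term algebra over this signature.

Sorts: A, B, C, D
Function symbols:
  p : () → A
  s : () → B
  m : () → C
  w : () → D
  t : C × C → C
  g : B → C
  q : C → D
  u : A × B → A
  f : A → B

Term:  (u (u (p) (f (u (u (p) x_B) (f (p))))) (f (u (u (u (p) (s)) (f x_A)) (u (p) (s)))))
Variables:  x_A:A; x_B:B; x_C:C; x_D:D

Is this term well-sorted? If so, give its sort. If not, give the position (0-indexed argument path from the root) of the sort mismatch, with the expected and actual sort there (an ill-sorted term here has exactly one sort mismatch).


    (p) : A
          (p) : A
          x_B : B
        (u (p) x_B) : A
          (p) : A
        (f (p)) : B
      (u (u (p) x_B) (f (p))) : A
    (f (u (u (p) x_B) (f (p)))) : B
  (u (p) (f (u (u (p) x_B) (f (p))))) : A
          (p) : A
          (s) : B
        (u (p) (s)) : A
          x_A : A
        (f x_A) : B
      (u (u (p) (s)) (f x_A)) : A
        (p) : A
        (s) : B
      (u (p) (s)) : A
    (u (u (u (p) (s)) (f x_A)) (u (p) (s))) : ✗ arg 1 at [1, 0, 1] has sort A, expected B

ill-sorted at position [1, 0, 1]: expected B, got A


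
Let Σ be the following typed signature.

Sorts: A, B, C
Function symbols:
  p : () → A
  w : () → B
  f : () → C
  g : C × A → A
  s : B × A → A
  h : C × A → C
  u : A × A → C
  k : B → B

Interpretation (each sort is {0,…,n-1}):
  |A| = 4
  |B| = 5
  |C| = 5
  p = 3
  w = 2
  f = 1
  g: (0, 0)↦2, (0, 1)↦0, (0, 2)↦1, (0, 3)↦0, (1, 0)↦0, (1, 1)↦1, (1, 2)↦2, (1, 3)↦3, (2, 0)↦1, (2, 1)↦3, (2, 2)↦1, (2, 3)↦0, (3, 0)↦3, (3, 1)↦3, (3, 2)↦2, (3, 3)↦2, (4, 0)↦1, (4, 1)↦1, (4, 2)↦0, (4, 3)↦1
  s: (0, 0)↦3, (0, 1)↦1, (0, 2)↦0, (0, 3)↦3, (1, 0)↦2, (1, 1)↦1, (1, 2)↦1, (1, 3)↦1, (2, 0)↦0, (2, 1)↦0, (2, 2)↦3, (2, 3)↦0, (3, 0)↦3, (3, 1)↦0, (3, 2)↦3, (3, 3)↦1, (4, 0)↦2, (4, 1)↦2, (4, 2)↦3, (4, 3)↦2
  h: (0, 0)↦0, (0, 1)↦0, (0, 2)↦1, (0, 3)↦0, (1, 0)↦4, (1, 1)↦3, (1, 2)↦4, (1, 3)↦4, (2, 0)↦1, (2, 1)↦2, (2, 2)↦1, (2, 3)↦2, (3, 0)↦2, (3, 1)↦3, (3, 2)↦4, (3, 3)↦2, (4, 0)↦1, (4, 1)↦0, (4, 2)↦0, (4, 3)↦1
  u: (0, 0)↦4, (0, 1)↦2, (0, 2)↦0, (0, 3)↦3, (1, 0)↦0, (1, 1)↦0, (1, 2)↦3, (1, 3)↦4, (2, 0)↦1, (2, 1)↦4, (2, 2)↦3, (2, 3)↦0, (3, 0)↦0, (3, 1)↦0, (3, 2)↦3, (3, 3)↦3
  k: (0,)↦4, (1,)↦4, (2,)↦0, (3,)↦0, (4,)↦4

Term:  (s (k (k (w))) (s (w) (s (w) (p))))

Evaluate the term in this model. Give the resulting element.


  w = 2
  (k (w)) = k(2,) = 0
  (k (k (w))) = k(0,) = 4
  w = 2
  w = 2
  p = 3
  (s (w) (p)) = s(2, 3) = 0
  (s (w) (s (w) (p))) = s(2, 0) = 0
  (s (k (k (w))) (s (w) (s (w) (p)))) = s(4, 0) = 2

value = 2


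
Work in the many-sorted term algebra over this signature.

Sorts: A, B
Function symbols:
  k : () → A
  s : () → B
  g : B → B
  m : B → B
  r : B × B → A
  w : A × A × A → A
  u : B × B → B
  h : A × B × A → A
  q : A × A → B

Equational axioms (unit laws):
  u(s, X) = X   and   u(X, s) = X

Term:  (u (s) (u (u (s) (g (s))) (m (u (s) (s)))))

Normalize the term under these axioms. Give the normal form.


1. (u (s) (u (u (s) (g (s))) (m (u (s) (s)))))  →  (u (u (s) (g (s))) (m (u (s) (s))))
2. (u (u (s) (g (s))) (m (u (s) (s))))  →  (u (g (s)) (m (u (s) (s))))
3. (u (g (s)) (m (u (s) (s))))  →  (u (g (s)) (m (s)))

normal form = (u (g (s)) (m (s)))


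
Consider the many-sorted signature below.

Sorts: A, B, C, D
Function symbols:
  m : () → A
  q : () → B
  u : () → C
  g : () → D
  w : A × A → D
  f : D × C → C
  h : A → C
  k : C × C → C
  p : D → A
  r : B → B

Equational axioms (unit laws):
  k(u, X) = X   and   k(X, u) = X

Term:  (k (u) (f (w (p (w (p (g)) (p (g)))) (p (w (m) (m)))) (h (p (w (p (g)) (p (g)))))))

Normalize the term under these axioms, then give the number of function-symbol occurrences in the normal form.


1. (k (u) (f (w (p (w (p (g)) (p (g)))) (p (w (m) (m)))) (h (p (w (p (g)) (p (g)))))))  →  (f (w (p (w (p (g)) (p (g)))) (p (w (m) (m)))) (h (p (w (p (g)) (p (g))))))
normal form: (f (w (p (w (p (g)) (p (g)))) (p (w (m) (m)))) (h (p (w (p (g)) (p (g))))))

size = 19


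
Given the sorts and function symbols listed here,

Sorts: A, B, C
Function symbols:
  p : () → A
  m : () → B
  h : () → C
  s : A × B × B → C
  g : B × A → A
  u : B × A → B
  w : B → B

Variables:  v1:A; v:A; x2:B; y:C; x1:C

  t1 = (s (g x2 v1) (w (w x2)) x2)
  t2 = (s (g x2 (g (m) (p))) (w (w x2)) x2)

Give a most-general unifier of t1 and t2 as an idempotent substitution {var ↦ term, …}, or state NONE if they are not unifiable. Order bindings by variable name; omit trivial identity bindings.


{v1 ↦ (g (m) (p))}


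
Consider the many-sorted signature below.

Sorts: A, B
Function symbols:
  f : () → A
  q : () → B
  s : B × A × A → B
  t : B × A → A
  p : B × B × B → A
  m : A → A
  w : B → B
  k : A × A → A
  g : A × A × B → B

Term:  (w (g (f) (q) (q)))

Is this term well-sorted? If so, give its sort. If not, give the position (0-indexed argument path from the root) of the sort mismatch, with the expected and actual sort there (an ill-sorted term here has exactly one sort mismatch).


    (f) : A
    (q) : B
    (q) : B
  (g (f) (q) (q)) : ✗ arg 1 at [0, 1] has sort B, expected A

ill-sorted at position [0, 1]: expected A, got B


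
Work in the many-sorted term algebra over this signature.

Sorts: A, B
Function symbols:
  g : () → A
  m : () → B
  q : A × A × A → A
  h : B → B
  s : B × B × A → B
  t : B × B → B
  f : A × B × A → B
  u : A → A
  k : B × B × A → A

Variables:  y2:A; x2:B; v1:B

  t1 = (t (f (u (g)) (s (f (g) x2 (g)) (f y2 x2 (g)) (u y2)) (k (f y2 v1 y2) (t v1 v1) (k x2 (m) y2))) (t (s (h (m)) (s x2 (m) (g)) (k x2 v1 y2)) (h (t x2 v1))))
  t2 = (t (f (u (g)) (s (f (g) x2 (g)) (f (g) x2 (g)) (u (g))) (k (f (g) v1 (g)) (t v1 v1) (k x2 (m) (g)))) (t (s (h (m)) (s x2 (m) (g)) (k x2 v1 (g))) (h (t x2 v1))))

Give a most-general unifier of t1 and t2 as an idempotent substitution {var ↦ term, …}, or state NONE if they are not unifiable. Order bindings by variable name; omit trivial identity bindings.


{y2 ↦ (g)}


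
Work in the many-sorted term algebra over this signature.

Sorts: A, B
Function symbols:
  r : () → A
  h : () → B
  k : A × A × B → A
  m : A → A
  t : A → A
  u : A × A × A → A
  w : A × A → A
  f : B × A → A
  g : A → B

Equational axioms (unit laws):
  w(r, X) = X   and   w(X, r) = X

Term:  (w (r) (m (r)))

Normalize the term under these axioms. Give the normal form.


1. (w (r) (m (r)))  →  (m (r))

normal form = (m (r))


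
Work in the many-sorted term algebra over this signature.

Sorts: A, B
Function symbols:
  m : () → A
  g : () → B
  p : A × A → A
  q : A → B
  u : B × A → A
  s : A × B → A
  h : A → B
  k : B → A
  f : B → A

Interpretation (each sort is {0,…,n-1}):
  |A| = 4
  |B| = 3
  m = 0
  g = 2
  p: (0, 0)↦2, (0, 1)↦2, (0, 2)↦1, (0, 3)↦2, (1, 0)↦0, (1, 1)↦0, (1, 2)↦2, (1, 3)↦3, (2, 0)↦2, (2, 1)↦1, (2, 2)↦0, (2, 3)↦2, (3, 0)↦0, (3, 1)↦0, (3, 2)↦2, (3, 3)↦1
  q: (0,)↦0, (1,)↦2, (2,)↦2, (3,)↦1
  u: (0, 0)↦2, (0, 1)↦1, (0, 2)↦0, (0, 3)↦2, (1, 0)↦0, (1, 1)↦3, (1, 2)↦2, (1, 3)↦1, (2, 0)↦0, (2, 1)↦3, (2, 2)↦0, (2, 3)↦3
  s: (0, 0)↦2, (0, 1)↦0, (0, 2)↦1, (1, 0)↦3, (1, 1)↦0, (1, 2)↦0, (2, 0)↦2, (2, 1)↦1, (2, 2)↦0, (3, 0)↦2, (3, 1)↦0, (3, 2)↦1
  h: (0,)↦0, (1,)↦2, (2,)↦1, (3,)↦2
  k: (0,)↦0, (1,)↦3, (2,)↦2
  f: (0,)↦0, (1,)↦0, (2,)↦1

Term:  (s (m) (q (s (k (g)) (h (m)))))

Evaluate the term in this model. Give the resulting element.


value = 1

  m = 0
  g = 2
  (k (g)) = k(2,) = 2
  m = 0
  (h (m)) = h(0,) = 0
  (s (k (g)) (h (m))) = s(2, 0) = 2
  (q (s (k (g)) (h (m)))) = q(2,) = 2
  (s (m) (q (s (k (g)) (h (m))))) = s(0, 2) = 1


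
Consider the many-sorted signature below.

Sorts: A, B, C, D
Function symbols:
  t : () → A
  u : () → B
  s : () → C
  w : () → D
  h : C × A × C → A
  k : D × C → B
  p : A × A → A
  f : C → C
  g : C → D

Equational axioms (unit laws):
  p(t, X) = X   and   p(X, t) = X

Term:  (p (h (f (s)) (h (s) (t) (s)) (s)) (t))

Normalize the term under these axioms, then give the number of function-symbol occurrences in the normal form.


size = 8

1. (p (h (f (s)) (h (s) (t) (s)) (s)) (t))  →  (h (f (s)) (h (s) (t) (s)) (s))
normal form: (h (f (s)) (h (s) (t) (s)) (s))


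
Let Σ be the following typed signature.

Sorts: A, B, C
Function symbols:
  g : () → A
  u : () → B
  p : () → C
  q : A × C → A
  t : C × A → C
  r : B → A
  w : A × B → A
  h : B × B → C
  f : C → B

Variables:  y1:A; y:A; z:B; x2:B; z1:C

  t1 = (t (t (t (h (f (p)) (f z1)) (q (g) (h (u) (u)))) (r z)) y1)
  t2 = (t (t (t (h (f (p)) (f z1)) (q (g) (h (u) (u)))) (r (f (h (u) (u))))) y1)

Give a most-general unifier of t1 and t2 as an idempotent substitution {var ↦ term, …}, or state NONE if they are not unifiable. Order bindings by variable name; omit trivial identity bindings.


{z ↦ (f (h (u) (u)))}


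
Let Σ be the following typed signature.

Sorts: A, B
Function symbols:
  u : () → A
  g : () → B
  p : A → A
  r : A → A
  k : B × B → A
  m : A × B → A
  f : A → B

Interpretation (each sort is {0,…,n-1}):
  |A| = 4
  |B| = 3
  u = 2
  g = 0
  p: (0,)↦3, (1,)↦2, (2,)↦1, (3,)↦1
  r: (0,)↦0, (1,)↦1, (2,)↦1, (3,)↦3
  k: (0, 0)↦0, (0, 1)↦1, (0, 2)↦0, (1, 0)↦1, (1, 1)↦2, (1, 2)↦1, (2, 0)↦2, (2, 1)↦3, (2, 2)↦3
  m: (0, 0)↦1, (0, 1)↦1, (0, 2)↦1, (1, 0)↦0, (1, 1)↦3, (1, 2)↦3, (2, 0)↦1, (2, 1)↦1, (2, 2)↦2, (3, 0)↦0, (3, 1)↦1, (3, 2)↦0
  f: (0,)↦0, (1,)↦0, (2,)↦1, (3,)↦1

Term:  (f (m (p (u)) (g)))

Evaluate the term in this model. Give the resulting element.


value = 0

  u = 2
  (p (u)) = p(2,) = 1
  g = 0
  (m (p (u)) (g)) = m(1, 0) = 0
  (f (m (p (u)) (g))) = f(0,) = 0


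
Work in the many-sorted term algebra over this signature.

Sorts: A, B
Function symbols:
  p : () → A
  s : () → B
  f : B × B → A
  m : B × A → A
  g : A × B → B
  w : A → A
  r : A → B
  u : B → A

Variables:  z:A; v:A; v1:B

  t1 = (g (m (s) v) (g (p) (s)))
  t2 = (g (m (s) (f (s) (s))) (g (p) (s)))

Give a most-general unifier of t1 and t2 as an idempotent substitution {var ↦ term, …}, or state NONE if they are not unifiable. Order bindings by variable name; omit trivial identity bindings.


{v ↦ (f (s) (s))}


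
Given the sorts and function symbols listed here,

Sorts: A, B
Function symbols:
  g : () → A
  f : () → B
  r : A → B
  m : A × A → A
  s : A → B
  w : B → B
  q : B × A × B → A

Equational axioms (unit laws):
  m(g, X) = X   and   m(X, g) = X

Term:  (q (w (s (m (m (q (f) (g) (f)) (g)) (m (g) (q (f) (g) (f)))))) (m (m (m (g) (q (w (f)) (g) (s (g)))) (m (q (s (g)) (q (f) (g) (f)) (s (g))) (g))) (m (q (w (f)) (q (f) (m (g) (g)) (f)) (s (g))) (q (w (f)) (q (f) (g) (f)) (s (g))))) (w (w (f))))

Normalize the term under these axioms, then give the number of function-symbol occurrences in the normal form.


1. (q (w (s (m (m (q (f) (g) (f)) (g)) (m (g) (q (f) (g) (f)))))) (m (m (m (g) (q (w (f)) (g) (s (g)))) (m (q (s (g)) (q (f) (g) (f)) (s (g))) (g))) (m (q (w (f)) (q (f) (m (g) (g)) (f)) (s (g))) (q (w (f)) (q (f) (g) (f)) (s (g))))) (w (w (f))))  →  (q (w (s (m (q (f) (g) (f)) (m (g) (q (f) (g) (f)))))) (m (m (m (g) (q (w (f)) (g) (s (g)))) (m (q (s (g)) (q (f) (g) (f)) (s (g))) (g))) (m (q (w (f)) (q (f) (m (g) (g)) (f)) (s (g))) (q (w (f)) (q (f) (g) (f)) (s (g))))) (w (w (f))))
2. (q (w (s (m (q (f) (g) (f)) (m (g) (q (f) (g) (f)))))) (m (m (m (g) (q (w (f)) (g) (s (g)))) (m (q (s (g)) (q (f) (g) (f)) (s (g))) (g))) (m (q (w (f)) (q (f) (m (g) (g)) (f)) (s (g))) (q (w (f)) (q (f) (g) (f)) (s (g))))) (w (w (f))))  →  (q (w (s (m (q (f) (g) (f)) (q (f) (g) (f))))) (m (m (m (g) (q (w (f)) (g) (s (g)))) (m (q (s (g)) (q (f) (g) (f)) (s (g))) (g))) (m (q (w (f)) (q (f) (m (g) (g)) (f)) (s (g))) (q (w (f)) (q (f) (g) (f)) (s (g))))) (w (w (f))))
3. (q (w (s (m (q (f) (g) (f)) (q (f) (g) (f))))) (m (m (m (g) (q (w (f)) (g) (s (g)))) (m (q (s (g)) (q (f) (g) (f)) (s (g))) (g))) (m (q (w (f)) (q (f) (m (g) (g)) (f)) (s (g))) (q (w (f)) (q (f) (g) (f)) (s (g))))) (w (w (f))))  →  (q (w (s (m (q (f) (g) (f)) (q (f) (g) (f))))) (m (m (q (w (f)) (g) (s (g))) (m (q (s (g)) (q (f) (g) (f)) (s (g))) (g))) (m (q (w (f)) (q (f) (m (g) (g)) (f)) (s (g))) (q (w (f)) (q (f) (g) (f)) (s (g))))) (w (w (f))))
4. (q (w (s (m (q (f) (g) (f)) (q (f) (g) (f))))) (m (m (q (w (f)) (g) (s (g))) (m (q (s (g)) (q (f) (g) (f)) (s (g))) (g))) (m (q (w (f)) (q (f) (m (g) (g)) (f)) (s (g))) (q (w (f)) (q (f) (g) (f)) (s (g))))) (w (w (f))))  →  (q (w (s (m (q (f) (g) (f)) (q (f) (g) (f))))) (m (m (q (w (f)) (g) (s (g))) (q (s (g)) (q (f) (g) (f)) (s (g)))) (m (q (w (f)) (q (f) (m (g) (g)) (f)) (s (g))) (q (w (f)) (q (f) (g) (f)) (s (g))))) (w (w (f))))
5. (q (w (s (m (q (f) (g) (f)) (q (f) (g) (f))))) (m (m (q (w (f)) (g) (s (g))) (q (s (g)) (q (f) (g) (f)) (s (g)))) (m (q (w (f)) (q (f) (m (g) (g)) (f)) (s (g))) (q (w (f)) (q (f) (g) (f)) (s (g))))) (w (w (f))))  →  (q (w (s (m (q (f) (g) (f)) (q (f) (g) (f))))) (m (m (q (w (f)) (g) (s (g))) (q (s (g)) (q (f) (g) (f)) (s (g)))) (m (q (w (f)) (q (f) (g) (f)) (s (g))) (q (w (f)) (q (f) (g) (f)) (s (g))))) (w (w (f))))
normal form: (q (w (s (m (q (f) (g) (f)) (q (f) (g) (f))))) (m (m (q (w (f)) (g) (s (g))) (q (s (g)) (q (f) (g) (f)) (s (g)))) (m (q (w (f)) (q (f) (g) (f)) (s (g))) (q (w (f)) (q (f) (g) (f)) (s (g))))) (w (w (f))))

size = 51


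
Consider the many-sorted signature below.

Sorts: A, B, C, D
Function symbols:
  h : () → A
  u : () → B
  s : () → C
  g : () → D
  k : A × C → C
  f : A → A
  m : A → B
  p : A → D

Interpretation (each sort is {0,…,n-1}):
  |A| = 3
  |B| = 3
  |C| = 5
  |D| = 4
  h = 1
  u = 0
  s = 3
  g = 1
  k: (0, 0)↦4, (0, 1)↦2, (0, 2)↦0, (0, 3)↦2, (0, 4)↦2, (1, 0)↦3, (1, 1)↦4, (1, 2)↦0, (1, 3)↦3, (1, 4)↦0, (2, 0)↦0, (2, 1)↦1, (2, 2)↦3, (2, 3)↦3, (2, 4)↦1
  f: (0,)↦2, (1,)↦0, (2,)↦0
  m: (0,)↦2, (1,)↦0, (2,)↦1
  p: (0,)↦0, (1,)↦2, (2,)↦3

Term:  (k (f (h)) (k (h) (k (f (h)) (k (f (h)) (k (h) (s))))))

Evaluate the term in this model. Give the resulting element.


  h = 1
  (f (h)) = f(1,) = 0
  h = 1
  h = 1
  (f (h)) = f(1,) = 0
  h = 1
  (f (h)) = f(1,) = 0
  h = 1
  s = 3
  (k (h) (s)) = k(1, 3) = 3
  (k (f (h)) (k (h) (s))) = k(0, 3) = 2
  (k (f (h)) (k (f (h)) (k (h) (s)))) = k(0, 2) = 0
  (k (h) (k (f (h)) (k (f (h)) (k (h) (s))))) = k(1, 0) = 3
  (k (f (h)) (k (h) (k (f (h)) (k (f (h)) (k (h) (s)))))) = k(0, 3) = 2

value = 2


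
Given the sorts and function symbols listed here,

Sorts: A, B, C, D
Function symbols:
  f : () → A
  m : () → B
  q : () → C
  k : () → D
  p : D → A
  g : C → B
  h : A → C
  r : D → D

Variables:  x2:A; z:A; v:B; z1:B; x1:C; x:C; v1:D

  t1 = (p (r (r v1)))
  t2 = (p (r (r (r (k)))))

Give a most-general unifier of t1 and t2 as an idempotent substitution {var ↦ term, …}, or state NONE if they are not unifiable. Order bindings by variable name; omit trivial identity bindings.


{v1 ↦ (r (k))}


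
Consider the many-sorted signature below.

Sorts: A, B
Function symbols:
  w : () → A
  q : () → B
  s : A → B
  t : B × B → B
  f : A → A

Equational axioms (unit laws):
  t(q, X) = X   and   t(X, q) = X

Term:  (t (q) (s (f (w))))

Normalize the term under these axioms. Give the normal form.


normal form = (s (f (w)))

1. (t (q) (s (f (w))))  →  (s (f (w)))


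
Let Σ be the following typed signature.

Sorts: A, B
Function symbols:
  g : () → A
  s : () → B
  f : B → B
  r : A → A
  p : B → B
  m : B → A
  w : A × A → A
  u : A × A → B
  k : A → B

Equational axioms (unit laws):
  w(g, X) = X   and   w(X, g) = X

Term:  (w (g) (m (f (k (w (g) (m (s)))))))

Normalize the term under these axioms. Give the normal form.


1. (w (g) (m (f (k (w (g) (m (s)))))))  →  (m (f (k (w (g) (m (s))))))
2. (m (f (k (w (g) (m (s))))))  →  (m (f (k (m (s)))))

normal form = (m (f (k (m (s)))))


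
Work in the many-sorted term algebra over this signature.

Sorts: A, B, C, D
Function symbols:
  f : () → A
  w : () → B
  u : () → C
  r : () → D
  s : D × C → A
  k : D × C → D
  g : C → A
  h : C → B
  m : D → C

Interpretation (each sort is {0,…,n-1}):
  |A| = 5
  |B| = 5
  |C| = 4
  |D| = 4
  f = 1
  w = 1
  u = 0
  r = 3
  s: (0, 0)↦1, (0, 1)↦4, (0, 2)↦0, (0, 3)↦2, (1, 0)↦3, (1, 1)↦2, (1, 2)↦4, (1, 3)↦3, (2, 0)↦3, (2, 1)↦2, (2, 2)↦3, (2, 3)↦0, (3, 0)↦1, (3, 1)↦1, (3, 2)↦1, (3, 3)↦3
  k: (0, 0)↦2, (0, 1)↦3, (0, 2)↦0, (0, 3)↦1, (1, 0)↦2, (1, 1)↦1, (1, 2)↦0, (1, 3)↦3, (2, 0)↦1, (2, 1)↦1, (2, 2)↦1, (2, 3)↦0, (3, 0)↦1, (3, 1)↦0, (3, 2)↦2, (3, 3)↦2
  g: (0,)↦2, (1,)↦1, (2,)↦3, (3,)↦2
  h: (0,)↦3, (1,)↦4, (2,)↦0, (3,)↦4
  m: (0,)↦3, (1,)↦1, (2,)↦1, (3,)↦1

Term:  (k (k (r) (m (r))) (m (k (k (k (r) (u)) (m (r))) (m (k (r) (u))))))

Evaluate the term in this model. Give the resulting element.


  r = 3
  r = 3
  (m (r)) = m(3,) = 1
  (k (r) (m (r))) = k(3, 1) = 0
  r = 3
  u = 0
  (k (r) (u)) = k(3, 0) = 1
  r = 3
  (m (r)) = m(3,) = 1
  (k (k (r) (u)) (m (r))) = k(1, 1) = 1
  r = 3
  u = 0
  (k (r) (u)) = k(3, 0) = 1
  (m (k (r) (u))) = m(1,) = 1
  (k (k (k (r) (u)) (m (r))) (m (k (r) (u)))) = k(1, 1) = 1
  (m (k (k (k (r) (u)) (m (r))) (m (k (r) (u))))) = m(1,) = 1
  (k (k (r) (m (r))) (m (k (k (k (r) (u)) (m (r))) (m (k (r) (u)))))) = k(0, 1) = 3

value = 3


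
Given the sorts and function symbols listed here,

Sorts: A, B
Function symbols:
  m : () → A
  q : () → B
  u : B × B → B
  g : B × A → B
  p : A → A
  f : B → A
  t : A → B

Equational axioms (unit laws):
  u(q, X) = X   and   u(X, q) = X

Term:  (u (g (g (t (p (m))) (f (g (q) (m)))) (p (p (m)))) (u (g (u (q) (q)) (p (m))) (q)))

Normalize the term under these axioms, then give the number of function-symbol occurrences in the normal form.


1. (u (g (g (t (p (m))) (f (g (q) (m)))) (p (p (m)))) (u (g (u (q) (q)) (p (m))) (q)))  →  (u (g (g (t (p (m))) (f (g (q) (m)))) (p (p (m)))) (g (u (q) (q)) (p (m))))
2. (u (g (g (t (p (m))) (f (g (q) (m)))) (p (p (m)))) (g (u (q) (q)) (p (m))))  →  (u (g (g (t (p (m))) (f (g (q) (m)))) (p (p (m)))) (g (q) (p (m))))
normal form: (u (g (g (t (p (m))) (f (g (q) (m)))) (p (p (m)))) (g (q) (p (m))))

size = 17


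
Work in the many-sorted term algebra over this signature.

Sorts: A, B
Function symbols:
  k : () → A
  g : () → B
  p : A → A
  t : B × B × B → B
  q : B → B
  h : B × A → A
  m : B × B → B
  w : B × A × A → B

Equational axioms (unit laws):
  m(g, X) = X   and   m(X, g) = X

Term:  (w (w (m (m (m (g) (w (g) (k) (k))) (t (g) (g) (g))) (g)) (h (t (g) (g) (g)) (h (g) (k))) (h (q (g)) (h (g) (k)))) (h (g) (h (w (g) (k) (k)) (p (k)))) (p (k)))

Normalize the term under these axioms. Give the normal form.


1. (w (w (m (m (m (g) (w (g) (k) (k))) (t (g) (g) (g))) (g)) (h (t (g) (g) (g)) (h (g) (k))) (h (q (g)) (h (g) (k)))) (h (g) (h (w (g) (k) (k)) (p (k)))) (p (k)))  →  (w (w (m (m (g) (w (g) (k) (k))) (t (g) (g) (g))) (h (t (g) (g) (g)) (h (g) (k))) (h (q (g)) (h (g) (k)))) (h (g) (h (w (g) (k) (k)) (p (k)))) (p (k)))
2. (w (w (m (m (g) (w (g) (k) (k))) (t (g) (g) (g))) (h (t (g) (g) (g)) (h (g) (k))) (h (q (g)) (h (g) (k)))) (h (g) (h (w (g) (k) (k)) (p (k)))) (p (k)))  →  (w (w (m (w (g) (k) (k)) (t (g) (g) (g))) (h (t (g) (g) (g)) (h (g) (k))) (h (q (g)) (h (g) (k)))) (h (g) (h (w (g) (k) (k)) (p (k)))) (p (k)))

normal form = (w (w (m (w (g) (k) (k)) (t (g) (g) (g))) (h (t (g) (g) (g)) (h (g) (k))) (h (q (g)) (h (g) (k)))) (h (g) (h (w (g) (k) (k)) (p (k)))) (p (k)))


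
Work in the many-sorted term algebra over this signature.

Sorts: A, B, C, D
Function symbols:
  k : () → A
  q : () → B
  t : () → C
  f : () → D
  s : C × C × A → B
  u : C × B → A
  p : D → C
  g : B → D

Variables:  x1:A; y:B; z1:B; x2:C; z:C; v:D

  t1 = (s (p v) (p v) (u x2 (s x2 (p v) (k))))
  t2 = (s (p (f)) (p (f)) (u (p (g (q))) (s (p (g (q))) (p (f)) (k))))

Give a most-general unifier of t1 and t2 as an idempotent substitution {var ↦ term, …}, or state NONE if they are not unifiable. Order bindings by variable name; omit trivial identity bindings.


{v ↦ (f), x2 ↦ (p (g (q)))}


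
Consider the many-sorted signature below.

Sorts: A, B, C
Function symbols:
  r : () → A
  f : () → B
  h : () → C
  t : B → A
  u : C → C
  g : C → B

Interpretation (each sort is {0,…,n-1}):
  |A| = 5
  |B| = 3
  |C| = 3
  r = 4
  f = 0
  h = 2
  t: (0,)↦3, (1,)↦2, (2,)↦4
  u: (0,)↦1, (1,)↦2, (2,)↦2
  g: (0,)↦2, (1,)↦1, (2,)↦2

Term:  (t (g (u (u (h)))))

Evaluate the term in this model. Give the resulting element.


  h = 2
  (u (h)) = u(2,) = 2
  (u (u (h))) = u(2,) = 2
  (g (u (u (h)))) = g(2,) = 2
  (t (g (u (u (h))))) = t(2,) = 4

value = 4


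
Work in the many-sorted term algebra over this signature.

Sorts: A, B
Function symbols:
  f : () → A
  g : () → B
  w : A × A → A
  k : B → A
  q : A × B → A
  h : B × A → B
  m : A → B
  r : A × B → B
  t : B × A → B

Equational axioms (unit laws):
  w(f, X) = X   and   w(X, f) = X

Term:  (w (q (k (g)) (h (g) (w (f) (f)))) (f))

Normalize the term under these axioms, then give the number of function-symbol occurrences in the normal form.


size = 6

1. (w (q (k (g)) (h (g) (w (f) (f)))) (f))  →  (q (k (g)) (h (g) (w (f) (f))))
2. (q (k (g)) (h (g) (w (f) (f))))  →  (q (k (g)) (h (g) (f)))
normal form: (q (k (g)) (h (g) (f)))


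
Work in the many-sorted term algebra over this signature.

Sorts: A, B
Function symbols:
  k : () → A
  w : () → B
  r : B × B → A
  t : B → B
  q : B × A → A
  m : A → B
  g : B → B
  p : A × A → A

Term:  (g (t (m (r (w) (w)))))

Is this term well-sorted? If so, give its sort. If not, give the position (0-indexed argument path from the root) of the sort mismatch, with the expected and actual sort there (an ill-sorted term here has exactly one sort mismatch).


well-sorted; sort = B

        (w) : B
        (w) : B
      (r (w) (w)) : A
    (m (r (w) (w))) : B
  (t (m (r (w) (w)))) : B
(g (t (m (r (w) (w))))) : B


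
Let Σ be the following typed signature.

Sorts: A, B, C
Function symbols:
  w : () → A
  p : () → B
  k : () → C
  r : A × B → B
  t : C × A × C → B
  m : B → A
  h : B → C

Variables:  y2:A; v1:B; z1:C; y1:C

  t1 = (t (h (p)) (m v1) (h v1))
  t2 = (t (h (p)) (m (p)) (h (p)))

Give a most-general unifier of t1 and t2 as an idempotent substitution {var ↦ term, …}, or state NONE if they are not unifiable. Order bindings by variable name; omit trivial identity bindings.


{v1 ↦ (p)}


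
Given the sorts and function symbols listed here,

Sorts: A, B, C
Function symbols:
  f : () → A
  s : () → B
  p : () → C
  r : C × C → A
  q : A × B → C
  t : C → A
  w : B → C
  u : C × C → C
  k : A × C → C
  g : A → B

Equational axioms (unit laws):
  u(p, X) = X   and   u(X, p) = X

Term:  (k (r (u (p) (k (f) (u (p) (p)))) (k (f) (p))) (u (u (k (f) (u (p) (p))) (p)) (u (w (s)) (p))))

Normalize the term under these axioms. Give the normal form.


1. (k (r (u (p) (k (f) (u (p) (p)))) (k (f) (p))) (u (u (k (f) (u (p) (p))) (p)) (u (w (s)) (p))))  →  (k (r (k (f) (u (p) (p))) (k (f) (p))) (u (u (k (f) (u (p) (p))) (p)) (u (w (s)) (p))))
2. (k (r (k (f) (u (p) (p))) (k (f) (p))) (u (u (k (f) (u (p) (p))) (p)) (u (w (s)) (p))))  →  (k (r (k (f) (p)) (k (f) (p))) (u (u (k (f) (u (p) (p))) (p)) (u (w (s)) (p))))
3. (k (r (k (f) (p)) (k (f) (p))) (u (u (k (f) (u (p) (p))) (p)) (u (w (s)) (p))))  →  (k (r (k (f) (p)) (k (f) (p))) (u (k (f) (u (p) (p))) (u (w (s)) (p))))
4. (k (r (k (f) (p)) (k (f) (p))) (u (k (f) (u (p) (p))) (u (w (s)) (p))))  →  (k (r (k (f) (p)) (k (f) (p))) (u (k (f) (p)) (u (w (s)) (p))))
5. (k (r (k (f) (p)) (k (f) (p))) (u (k (f) (p)) (u (w (s)) (p))))  →  (k (r (k (f) (p)) (k (f) (p))) (u (k (f) (p)) (w (s))))

normal form = (k (r (k (f) (p)) (k (f) (p))) (u (k (f) (p)) (w (s))))


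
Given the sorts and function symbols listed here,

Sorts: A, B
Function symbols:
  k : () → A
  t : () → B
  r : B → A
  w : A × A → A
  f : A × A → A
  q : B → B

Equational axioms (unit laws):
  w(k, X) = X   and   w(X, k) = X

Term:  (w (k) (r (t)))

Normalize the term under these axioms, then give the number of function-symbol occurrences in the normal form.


size = 2

1. (w (k) (r (t)))  →  (r (t))
normal form: (r (t))


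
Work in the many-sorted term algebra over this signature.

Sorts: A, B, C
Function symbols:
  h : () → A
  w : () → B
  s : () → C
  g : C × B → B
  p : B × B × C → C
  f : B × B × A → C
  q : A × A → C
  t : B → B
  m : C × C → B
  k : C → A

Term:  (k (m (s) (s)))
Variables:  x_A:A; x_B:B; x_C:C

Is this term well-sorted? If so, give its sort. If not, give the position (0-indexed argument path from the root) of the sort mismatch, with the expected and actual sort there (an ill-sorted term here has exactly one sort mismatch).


ill-sorted at position [0]: expected C, got B

    (s) : C
    (s) : C
  (m (s) (s)) : B
(k (m (s) (s))) : ✗ arg 0 at [0] has sort B, expected C


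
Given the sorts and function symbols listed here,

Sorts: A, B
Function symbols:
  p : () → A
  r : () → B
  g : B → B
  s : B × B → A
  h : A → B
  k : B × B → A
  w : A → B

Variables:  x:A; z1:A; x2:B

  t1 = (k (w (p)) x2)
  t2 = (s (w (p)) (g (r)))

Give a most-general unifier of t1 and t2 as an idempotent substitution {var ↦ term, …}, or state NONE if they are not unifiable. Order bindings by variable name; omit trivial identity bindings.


head clash or occurs-check failure — not unifiable

NONE (not unifiable)


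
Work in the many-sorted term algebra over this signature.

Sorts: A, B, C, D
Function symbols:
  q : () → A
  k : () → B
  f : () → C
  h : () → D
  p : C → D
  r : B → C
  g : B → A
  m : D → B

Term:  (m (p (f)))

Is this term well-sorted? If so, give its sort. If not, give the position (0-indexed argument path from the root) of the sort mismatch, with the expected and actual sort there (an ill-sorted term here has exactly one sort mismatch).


well-sorted; sort = B

    (f) : C
  (p (f)) : D
(m (p (f))) : B


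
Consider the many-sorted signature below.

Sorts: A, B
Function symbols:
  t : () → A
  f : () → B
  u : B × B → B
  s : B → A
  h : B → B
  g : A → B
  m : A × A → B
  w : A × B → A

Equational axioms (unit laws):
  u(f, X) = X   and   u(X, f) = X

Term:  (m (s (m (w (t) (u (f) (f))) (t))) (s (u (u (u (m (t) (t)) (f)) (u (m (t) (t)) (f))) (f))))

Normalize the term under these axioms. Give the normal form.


1. (m (s (m (w (t) (u (f) (f))) (t))) (s (u (u (u (m (t) (t)) (f)) (u (m (t) (t)) (f))) (f))))  →  (m (s (m (w (t) (f)) (t))) (s (u (u (u (m (t) (t)) (f)) (u (m (t) (t)) (f))) (f))))
2. (m (s (m (w (t) (f)) (t))) (s (u (u (u (m (t) (t)) (f)) (u (m (t) (t)) (f))) (f))))  →  (m (s (m (w (t) (f)) (t))) (s (u (u (m (t) (t)) (f)) (u (m (t) (t)) (f)))))
3. (m (s (m (w (t) (f)) (t))) (s (u (u (m (t) (t)) (f)) (u (m (t) (t)) (f)))))  →  (m (s (m (w (t) (f)) (t))) (s (u (m (t) (t)) (u (m (t) (t)) (f)))))
4. (m (s (m (w (t) (f)) (t))) (s (u (m (t) (t)) (u (m (t) (t)) (f)))))  →  (m (s (m (w (t) (f)) (t))) (s (u (m (t) (t)) (m (t) (t)))))

normal form = (m (s (m (w (t) (f)) (t))) (s (u (m (t) (t)) (m (t) (t)))))


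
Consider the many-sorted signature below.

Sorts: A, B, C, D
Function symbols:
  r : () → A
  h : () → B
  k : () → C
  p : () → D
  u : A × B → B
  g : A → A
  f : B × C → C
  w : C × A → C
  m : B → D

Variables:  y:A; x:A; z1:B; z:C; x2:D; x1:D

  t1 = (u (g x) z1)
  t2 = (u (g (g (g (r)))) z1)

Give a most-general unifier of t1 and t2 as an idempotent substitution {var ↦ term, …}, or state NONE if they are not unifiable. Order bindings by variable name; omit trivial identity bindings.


{x ↦ (g (g (r)))}


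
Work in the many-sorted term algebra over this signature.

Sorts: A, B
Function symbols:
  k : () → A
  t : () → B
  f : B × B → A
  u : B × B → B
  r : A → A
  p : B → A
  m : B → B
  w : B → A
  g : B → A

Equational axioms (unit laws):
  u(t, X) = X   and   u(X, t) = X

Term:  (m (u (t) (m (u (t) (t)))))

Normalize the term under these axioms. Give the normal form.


normal form = (m (m (t)))

1. (m (u (t) (m (u (t) (t)))))  →  (m (m (u (t) (t))))
2. (m (m (u (t) (t))))  →  (m (m (t)))


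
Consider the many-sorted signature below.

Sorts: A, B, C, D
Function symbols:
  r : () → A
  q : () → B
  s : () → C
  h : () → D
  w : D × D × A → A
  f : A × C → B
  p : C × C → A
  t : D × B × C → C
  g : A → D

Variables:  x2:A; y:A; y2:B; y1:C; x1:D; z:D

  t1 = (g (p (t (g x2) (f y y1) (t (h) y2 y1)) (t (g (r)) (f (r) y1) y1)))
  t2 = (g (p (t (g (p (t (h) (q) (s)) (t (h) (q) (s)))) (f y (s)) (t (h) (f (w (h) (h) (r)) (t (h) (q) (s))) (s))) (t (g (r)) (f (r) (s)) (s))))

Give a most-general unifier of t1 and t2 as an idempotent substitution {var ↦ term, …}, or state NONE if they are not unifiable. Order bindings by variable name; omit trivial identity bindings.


{x2 ↦ (p (t (h) (q) (s)) (t (h) (q) (s))), y1 ↦ (s), y2 ↦ (f (w (h) (h) (r)) (t (h) (q) (s)))}


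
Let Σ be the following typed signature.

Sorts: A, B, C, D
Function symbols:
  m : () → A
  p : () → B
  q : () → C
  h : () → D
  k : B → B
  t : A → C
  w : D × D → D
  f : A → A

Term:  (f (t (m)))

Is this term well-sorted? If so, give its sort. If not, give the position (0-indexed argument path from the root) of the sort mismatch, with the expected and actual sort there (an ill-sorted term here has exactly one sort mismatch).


    (m) : A
  (t (m)) : C
(f (t (m))) : ✗ arg 0 at [0] has sort C, expected A

ill-sorted at position [0]: expected A, got C


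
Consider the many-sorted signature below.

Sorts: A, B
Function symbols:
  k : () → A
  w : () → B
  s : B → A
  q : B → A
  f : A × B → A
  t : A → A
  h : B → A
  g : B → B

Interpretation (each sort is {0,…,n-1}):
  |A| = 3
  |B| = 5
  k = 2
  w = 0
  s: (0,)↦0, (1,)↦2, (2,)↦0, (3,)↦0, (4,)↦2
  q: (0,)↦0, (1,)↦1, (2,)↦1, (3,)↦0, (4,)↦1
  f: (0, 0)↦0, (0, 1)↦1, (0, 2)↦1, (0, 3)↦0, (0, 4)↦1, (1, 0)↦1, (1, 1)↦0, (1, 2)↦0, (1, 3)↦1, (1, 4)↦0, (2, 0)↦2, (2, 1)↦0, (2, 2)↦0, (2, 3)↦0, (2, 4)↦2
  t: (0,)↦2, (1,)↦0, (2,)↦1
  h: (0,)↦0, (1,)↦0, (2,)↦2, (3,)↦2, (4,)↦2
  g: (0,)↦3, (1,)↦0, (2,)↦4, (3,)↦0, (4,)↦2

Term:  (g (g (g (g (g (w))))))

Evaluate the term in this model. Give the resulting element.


value = 3

  w = 0
  (g (w)) = g(0,) = 3
  (g (g (w))) = g(3,) = 0
  (g (g (g (w)))) = g(0,) = 3
  (g (g (g (g (w))))) = g(3,) = 0
  (g (g (g (g (g (w)))))) = g(0,) = 3


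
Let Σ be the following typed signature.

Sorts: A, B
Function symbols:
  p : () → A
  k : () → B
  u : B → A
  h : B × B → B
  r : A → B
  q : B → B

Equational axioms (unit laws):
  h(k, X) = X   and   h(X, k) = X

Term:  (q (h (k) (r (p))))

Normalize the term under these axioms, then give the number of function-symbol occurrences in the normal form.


size = 3

1. (q (h (k) (r (p))))  →  (q (r (p)))
normal form: (q (r (p)))


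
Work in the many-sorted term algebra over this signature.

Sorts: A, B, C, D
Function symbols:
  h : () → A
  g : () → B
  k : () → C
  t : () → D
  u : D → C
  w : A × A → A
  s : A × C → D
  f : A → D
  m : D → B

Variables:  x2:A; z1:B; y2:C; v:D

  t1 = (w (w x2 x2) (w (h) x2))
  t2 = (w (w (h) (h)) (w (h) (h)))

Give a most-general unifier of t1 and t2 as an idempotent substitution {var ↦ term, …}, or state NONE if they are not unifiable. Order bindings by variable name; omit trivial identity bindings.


{x2 ↦ (h)}


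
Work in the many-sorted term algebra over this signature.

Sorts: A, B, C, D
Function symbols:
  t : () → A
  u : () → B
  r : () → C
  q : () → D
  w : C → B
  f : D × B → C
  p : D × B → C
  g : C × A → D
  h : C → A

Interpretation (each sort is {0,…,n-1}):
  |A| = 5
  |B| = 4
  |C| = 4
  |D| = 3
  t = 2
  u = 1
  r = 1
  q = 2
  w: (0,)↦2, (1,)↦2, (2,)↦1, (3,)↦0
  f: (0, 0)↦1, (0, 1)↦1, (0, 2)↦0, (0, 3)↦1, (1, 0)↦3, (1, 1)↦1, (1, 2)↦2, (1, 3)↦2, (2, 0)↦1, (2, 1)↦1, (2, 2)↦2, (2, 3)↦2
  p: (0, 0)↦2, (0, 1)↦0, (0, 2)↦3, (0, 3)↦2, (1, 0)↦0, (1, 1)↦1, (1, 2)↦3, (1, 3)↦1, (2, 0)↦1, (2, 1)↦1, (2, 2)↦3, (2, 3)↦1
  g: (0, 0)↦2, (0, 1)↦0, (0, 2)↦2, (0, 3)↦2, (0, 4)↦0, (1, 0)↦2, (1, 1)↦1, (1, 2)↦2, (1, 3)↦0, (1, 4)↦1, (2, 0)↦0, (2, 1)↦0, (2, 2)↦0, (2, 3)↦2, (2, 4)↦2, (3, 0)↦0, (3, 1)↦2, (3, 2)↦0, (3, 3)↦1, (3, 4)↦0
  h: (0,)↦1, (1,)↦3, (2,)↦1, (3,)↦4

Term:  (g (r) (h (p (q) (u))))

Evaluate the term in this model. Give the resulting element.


value = 0

  r = 1
  q = 2
  u = 1
  (p (q) (u)) = p(2, 1) = 1
  (h (p (q) (u))) = h(1,) = 3
  (g (r) (h (p (q) (u)))) = g(1, 3) = 0


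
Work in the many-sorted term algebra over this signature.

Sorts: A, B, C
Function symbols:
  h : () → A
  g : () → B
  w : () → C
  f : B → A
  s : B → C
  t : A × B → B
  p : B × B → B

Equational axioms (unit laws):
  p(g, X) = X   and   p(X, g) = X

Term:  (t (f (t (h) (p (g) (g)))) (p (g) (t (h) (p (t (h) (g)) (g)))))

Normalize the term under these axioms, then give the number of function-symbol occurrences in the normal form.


size = 10

1. (t (f (t (h) (p (g) (g)))) (p (g) (t (h) (p (t (h) (g)) (g)))))  →  (t (f (t (h) (g))) (p (g) (t (h) (p (t (h) (g)) (g)))))
2. (t (f (t (h) (g))) (p (g) (t (h) (p (t (h) (g)) (g)))))  →  (t (f (t (h) (g))) (t (h) (p (t (h) (g)) (g))))
3. (t (f (t (h) (g))) (t (h) (p (t (h) (g)) (g))))  →  (t (f (t (h) (g))) (t (h) (t (h) (g))))
normal form: (t (f (t (h) (g))) (t (h) (t (h) (g))))


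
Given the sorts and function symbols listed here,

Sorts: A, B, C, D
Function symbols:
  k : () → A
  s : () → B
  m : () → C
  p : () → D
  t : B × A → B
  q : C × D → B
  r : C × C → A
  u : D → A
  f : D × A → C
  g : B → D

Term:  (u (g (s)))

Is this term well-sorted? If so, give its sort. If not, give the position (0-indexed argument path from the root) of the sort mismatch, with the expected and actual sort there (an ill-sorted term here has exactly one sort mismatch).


well-sorted; sort = A

    (s) : B
  (g (s)) : D
(u (g (s))) : A


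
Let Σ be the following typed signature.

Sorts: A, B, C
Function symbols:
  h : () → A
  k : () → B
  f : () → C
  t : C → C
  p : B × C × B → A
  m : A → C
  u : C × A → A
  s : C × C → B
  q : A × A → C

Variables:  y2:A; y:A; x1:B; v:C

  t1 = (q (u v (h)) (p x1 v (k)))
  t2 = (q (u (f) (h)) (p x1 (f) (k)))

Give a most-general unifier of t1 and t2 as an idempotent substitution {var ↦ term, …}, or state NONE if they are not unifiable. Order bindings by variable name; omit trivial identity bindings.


{v ↦ (f)}


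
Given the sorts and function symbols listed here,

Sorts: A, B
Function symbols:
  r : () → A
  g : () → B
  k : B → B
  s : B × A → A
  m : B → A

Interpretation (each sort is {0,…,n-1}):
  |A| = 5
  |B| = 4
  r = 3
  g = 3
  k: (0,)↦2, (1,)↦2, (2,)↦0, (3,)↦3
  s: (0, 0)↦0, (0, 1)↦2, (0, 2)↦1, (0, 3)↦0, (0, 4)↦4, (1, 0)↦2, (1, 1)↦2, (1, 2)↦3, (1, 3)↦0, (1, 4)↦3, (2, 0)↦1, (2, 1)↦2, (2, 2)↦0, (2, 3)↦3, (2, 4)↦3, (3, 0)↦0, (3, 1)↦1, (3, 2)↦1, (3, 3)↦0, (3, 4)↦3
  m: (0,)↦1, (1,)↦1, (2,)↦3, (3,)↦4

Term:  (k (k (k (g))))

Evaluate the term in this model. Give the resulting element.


value = 3

  g = 3
  (k (g)) = k(3,) = 3
  (k (k (g))) = k(3,) = 3
  (k (k (k (g)))) = k(3,) = 3


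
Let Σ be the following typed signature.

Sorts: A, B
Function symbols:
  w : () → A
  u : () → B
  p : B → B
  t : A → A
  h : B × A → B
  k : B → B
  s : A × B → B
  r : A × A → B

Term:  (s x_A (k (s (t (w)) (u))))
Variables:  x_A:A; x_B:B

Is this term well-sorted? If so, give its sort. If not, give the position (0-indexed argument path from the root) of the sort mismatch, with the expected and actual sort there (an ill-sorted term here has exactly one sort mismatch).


  x_A : A
        (w) : A
      (t (w)) : A
      (u) : B
    (s (t (w)) (u)) : B
  (k (s (t (w)) (u))) : B
(s x_A (k (s (t (w)) (u)))) : B

well-sorted; sort = B


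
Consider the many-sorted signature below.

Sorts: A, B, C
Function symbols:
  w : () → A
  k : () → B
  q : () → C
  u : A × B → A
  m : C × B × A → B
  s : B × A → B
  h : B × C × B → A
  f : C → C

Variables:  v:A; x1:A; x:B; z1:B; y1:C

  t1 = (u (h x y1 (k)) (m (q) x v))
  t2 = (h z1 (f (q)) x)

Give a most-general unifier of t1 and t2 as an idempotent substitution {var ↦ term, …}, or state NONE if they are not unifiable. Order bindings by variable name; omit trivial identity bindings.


NONE (not unifiable)

head clash or occurs-check failure — not unifiable


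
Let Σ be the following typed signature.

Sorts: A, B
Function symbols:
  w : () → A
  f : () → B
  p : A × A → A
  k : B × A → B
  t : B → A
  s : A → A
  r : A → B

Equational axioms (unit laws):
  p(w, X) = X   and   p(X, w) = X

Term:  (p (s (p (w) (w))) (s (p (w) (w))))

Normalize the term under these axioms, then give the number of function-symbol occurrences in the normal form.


size = 5

1. (p (s (p (w) (w))) (s (p (w) (w))))  →  (p (s (w)) (s (p (w) (w))))
2. (p (s (w)) (s (p (w) (w))))  →  (p (s (w)) (s (w)))
normal form: (p (s (w)) (s (w)))
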